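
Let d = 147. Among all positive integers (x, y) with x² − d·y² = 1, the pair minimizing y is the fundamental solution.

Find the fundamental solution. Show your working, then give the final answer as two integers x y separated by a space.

d=147: √d = [12; 8,24] (ℓ=2, even), read p_1/q_1
step 0: (12, 1)  from 12·(1,0) + (0,1)
step 1: (97, 8)  from 8·(12,1) + (1,0)
→ (97, 8).  Check: 97²=9409, 147·8²=9408, difference 1.

97 8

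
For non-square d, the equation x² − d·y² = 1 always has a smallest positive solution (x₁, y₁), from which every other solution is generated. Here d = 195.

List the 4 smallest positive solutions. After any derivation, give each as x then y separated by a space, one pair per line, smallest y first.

14 1
391 28
10934 783
305761 21896

√195 → a₀=13, period (1,26); ℓ=2 even so k=1
k=0  a_k=13  p_k/q_k = 13/1
k=1  a_k=1  p_k/q_k = 14/1
(x₁, y₁) = (14, 1);  14² − 195·1² = 1 ✓
n=2: (14,1)∘(14,1) = (14·14+195·1·1, 14·1+1·14) = (391,28)
n=3: (391,28)∘(14,1) = (14·391+195·1·28, 14·28+1·391) = (10934,783)
n=4: (10934,783)∘(14,1) = (14·10934+195·1·783, 14·783+1·10934) = (305761,21896)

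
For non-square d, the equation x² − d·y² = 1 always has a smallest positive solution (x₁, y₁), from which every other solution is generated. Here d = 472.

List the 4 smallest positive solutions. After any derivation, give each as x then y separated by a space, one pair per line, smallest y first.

306917 14127
188396089777 8671632918
115643925371868101 5322943120573485
70986173286526887819457 3267403467465432958572

√472 → a₀=21, period (1,2,1,1,1,…,2,1,42); ℓ=14 even so k=13
a_0=21:  p_0=21·1+0=21,  q_0=21·0+1=1
a_1=1:  p_1=1·21+1=22,  q_1=1·1+0=1
…
a_3=1:  p_3=1·65+22=87,  q_3=1·3+1=4
a_4=1:  p_4=1·87+65=152,  q_4=1·4+3=7
a_5=1:  p_5=1·152+87=239,  q_5=1·7+4=11
a_6=4:  p_6=4·239+152=1108,  q_6=4·11+7=51
a_7=5:  p_7=5·1108+239=5779,  q_7=5·51+11=266
a_8=4:  p_8=4·5779+1108=24224,  q_8=4·266+51=1115
a_9=1:  p_9=1·24224+5779=30003,  q_9=1·1115+266=1381
a_10=1:  p_10=1·30003+24224=54227,  q_10=1·1381+1115=2496
a_11=1:  p_11=1·54227+30003=84230,  q_11=1·2496+1381=3877
a_12=2:  p_12=2·84230+54227=222687,  q_12=2·3877+2496=10250
a_13=1:  p_13=1·222687+84230=306917,  q_13=1·10250+3877=14127
→ (306917, 14127).  Check: 306917²=94198044889, 472·14127²=94198044888, difference 1.
n=2: (306917,14127)∘(306917,14127) = (306917·306917+472·14127·14127, 306917·14127+14127·306917) = (188396089777,8671632918)
n=3: (188396089777,8671632918)∘(306917,14127) = (306917·188396089777+472·14127·8671632918, 306917·8671632918+14127·188396089777) = (115643925371868101,5322943120573485)
n=4: (115643925371868101,5322943120573485)∘(306917,14127) = (306917·115643925371868101+472·14127·5322943120573485, 306917·5322943120573485+14127·115643925371868101) = (70986173286526887819457,3267403467465432958572)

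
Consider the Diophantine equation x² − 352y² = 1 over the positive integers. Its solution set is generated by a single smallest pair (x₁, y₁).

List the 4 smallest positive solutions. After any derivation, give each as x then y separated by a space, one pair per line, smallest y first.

d=352: √d = [18; 1,3,5,9,5,3,1,36] (ℓ=8, even), read p_7/q_7
a_0=18:  p_0=18·1+0=18,  q_0=18·0+1=1
a_1=1:  p_1=1·18+1=19,  q_1=1·1+0=1
…
a_3=5:  p_3=5·75+19=394,  q_3=5·4+1=21
…
a_6=3:  p_6=3·18499+3621=59118,  q_6=3·986+193=3151
a_7=1:  p_7=1·59118+18499=77617,  q_7=1·3151+986=4137
(x₁, y₁) = (77617, 4137);  77617² − 352·4137² = 1 ✓
n=2: (77617,4137)∘(77617,4137) = (77617·77617+352·4137·4137, 77617·4137+4137·77617) = (12048797377,642203058)
n=3: (12048797377,642203058)∘(77617,4137) = (77617·12048797377+352·4137·642203058, 77617·642203058+4137·12048797377) = (1870383011943601,99691749501435)
n=4: (1870383011943601,99691749501435)∘(77617,4137) = (77617·1870383011943601+352·4137·99691749501435, 77617·99691749501435+4137·1870383011943601) = (290347036464004160257,15475549041463557732)

77617 4137
12048797377 642203058
1870383011943601 99691749501435
290347036464004160257 15475549041463557732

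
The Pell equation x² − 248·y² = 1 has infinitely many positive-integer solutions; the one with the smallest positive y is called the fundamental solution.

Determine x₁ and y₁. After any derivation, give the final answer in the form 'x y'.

d=248: √d = [15; 1,2,1,30] (ℓ=4, even), read p_3/q_3
step 0: (15, 1)  from 15·(1,0) + (0,1)
…
step 2: (47, 3)  from 2·(16,1) + (15,1)
step 3: (63, 4)  from 1·(47,3) + (16,1)
→ (63, 4).  Check: 63²=3969, 248·4²=3968, difference 1.

63 4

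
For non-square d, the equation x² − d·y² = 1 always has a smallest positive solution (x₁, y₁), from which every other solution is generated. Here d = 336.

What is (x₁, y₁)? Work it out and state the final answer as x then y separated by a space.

[18; 3,36] for √336; ℓ=2 ⇒ convergent index 1
a_0=18:  p_0=18·1+0=18,  q_0=18·0+1=1
a_1=3:  p_1=3·18+1=55,  q_1=3·1+0=3
(x₁, y₁) = (55, 3);  55² − 336·3² = 1 ✓

55 3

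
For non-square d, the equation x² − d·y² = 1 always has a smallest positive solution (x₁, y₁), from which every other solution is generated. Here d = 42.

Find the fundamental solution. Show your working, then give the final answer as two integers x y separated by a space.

[6; 2,12] for √42; ℓ=2 ⇒ convergent index 1
k=0  a_k=6  p_k/q_k = 6/1
k=1  a_k=2  p_k/q_k = 13/2
(x₁, y₁) = (13, 2);  13² − 42·2² = 1 ✓

13 2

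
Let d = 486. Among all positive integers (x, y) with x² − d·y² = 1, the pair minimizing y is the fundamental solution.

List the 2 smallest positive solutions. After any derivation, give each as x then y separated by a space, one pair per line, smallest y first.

485 22
470449 21340

√486 = [22; 22,44, …], period ℓ=2 (even) → k=1
step 0: (22, 1)  from 22·(1,0) + (0,1)
step 1: (485, 22)  from 22·(22,1) + (1,0)
→ (485, 22).  Check: 485²=235225, 486·22²=235224, difference 1.
n=2: (485,22)∘(485,22) = (485·485+486·22·22, 485·22+22·485) = (470449,21340)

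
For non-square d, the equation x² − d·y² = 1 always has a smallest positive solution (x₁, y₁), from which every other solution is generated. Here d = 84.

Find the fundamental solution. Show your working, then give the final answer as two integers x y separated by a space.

d=84: √d = [9; 6,18] (ℓ=2, even), read p_1/q_1
k=0  a_k=9  p_k/q_k = 9/1
k=1  a_k=6  p_k/q_k = 55/6
→ (55, 6).  Check: 55²=3025, 84·6²=3024, difference 1.

55 6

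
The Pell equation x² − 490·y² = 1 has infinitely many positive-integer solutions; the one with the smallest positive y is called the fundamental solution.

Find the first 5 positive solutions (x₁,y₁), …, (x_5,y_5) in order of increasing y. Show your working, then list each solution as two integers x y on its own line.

1039681 46968
2161873163521 97663474416
4495316905044313921 203077717488555624
9347391150304592810234881 422272088792340335957472
19436609957075163398170578312001 878056535095215307939712337240

[22; 7,2,1,4,4,4,1,2,7,44] for √490; ℓ=10 ⇒ convergent index 9
k=0  a_k=22  p_k/q_k = 22/1
…
k=2  a_k=2  p_k/q_k = 332/15
k=3  a_k=1  p_k/q_k = 487/22
k=4  a_k=4  p_k/q_k = 2280/103
…
k=8  a_k=2  p_k/q_k = 141338/6385
k=9  a_k=7  p_k/q_k = 1039681/46968
(x₁, y₁) = (1039681, 46968);  1039681² − 490·46968² = 1 ✓
k=2:  x_2 = 1039681·1039681+490·46968·46968 = 2161873163521,  y_2 = 1039681·46968+46968·1039681 = 97663474416
k=3:  x_3 = 1039681·2161873163521+490·46968·97663474416 = 4495316905044313921,  y_3 = 1039681·97663474416+46968·2161873163521 = 203077717488555624
k=4:  x_4 = 1039681·4495316905044313921+490·46968·203077717488555624 = 9347391150304592810234881,  y_4 = 1039681·203077717488555624+46968·4495316905044313921 = 422272088792340335957472
k=5:  x_5 = 1039681·9347391150304592810234881+490·46968·422272088792340335957472 = 19436609957075163398170578312001,  y_5 = 1039681·422272088792340335957472+46968·9347391150304592810234881 = 878056535095215307939712337240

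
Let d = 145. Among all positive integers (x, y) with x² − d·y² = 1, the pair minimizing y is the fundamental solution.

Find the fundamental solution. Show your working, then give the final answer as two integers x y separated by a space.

[12; 24] for √145; ℓ=1 ⇒ convergent index 1
step 0: (12, 1)  from 12·(1,0) + (0,1)
step 1: (289, 24)  from 24·(12,1) + (1,0)
fundamental: x₁=289, y₁=24  (since 83521 − 145·576 = 1)

289 24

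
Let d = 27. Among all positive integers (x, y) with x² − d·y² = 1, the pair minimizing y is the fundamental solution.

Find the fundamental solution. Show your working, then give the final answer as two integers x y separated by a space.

26 5

[5; 5,10] for √27; ℓ=2 ⇒ convergent index 1
step 0: (5, 1)  from 5·(1,0) + (0,1)
step 1: (26, 5)  from 5·(5,1) + (1,0)
fundamental: x₁=26, y₁=5  (since 676 − 27·25 = 1)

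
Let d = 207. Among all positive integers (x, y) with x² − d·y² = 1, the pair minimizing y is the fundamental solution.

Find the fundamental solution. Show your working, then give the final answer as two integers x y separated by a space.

[14; 2,1,1,2,1,1,2,28] for √207; ℓ=8 ⇒ convergent index 7
k=0  a_k=14  p_k/q_k = 14/1
…
k=3  a_k=1  p_k/q_k = 72/5
k=4  a_k=2  p_k/q_k = 187/13
k=5  a_k=1  p_k/q_k = 259/18
k=6  a_k=1  p_k/q_k = 446/31
k=7  a_k=2  p_k/q_k = 1151/80
fundamental: x₁=1151, y₁=80  (since 1324801 − 207·6400 = 1)

1151 80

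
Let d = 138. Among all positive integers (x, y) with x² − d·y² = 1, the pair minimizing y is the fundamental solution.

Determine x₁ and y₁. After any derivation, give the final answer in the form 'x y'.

d=138: √d = [11; 1,2,1,22] (ℓ=4, even), read p_3/q_3
step 0: (11, 1)  from 11·(1,0) + (0,1)
step 1: (12, 1)  from 1·(11,1) + (1,0)
step 2: (35, 3)  from 2·(12,1) + (11,1)
step 3: (47, 4)  from 1·(35,3) + (12,1)
→ (47, 4).  Check: 47²=2209, 138·4²=2208, difference 1.

47 4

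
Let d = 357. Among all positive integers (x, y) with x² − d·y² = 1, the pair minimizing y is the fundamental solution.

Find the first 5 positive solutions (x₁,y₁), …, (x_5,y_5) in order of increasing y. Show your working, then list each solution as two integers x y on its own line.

[18; 1,8,2,8,1,36] for √357; ℓ=6 ⇒ convergent index 5
step 0: (18, 1)  from 18·(1,0) + (0,1)
…
step 2: (170, 9)  from 8·(19,1) + (18,1)
…
step 4: (3042, 161)  from 8·(359,19) + (170,9)
step 5: (3401, 180)  from 1·(3042,161) + (359,19)
fundamental: x₁=3401, y₁=180  (since 11566801 − 357·32400 = 1)
(3401+180√357)^2 = 23133601 + 1224360√357
(3401+180√357)^3 = 157354750601 + 8328096540√357
(3401+180√357)^4 = 1070326990454401 + 56647711440720√357
(3401+180√357)^5 = 7280364031716085001 + 385317724891680900√357

3401 180
23133601 1224360
157354750601 8328096540
1070326990454401 56647711440720
7280364031716085001 385317724891680900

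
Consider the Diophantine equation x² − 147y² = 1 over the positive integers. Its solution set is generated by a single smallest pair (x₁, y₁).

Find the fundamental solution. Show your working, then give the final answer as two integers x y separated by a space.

√147 = [12; 8,24, …], period ℓ=2 (even) → k=1
i=0: a=12 ⇒ p=12, q=1
i=1: a=8 ⇒ p=97, q=8
fundamental: x₁=97, y₁=8  (since 9409 − 147·64 = 1)

97 8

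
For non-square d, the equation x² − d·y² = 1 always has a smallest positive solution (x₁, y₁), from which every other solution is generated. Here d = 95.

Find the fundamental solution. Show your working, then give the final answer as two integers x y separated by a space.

39 4

√95 → a₀=9, period (1,2,1,18); ℓ=4 even so k=3
step 0: (9, 1)  from 9·(1,0) + (0,1)
…
step 2: (29, 3)  from 2·(10,1) + (9,1)
step 3: (39, 4)  from 1·(29,3) + (10,1)
→ (39, 4).  Check: 39²=1521, 95·4²=1520, difference 1.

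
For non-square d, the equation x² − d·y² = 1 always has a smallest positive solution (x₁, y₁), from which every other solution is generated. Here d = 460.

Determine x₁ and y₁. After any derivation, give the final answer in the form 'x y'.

[21; 2,4,3,1,2,10,2,1,3,4,2,42] for √460; ℓ=12 ⇒ convergent index 11
a_0=21:  p_0=21·1+0=21,  q_0=21·0+1=1
…
a_3=3:  p_3=3·193+43=622,  q_3=3·9+2=29
a_4=1:  p_4=1·622+193=815,  q_4=1·29+9=38
a_5=2:  p_5=2·815+622=2252,  q_5=2·38+29=105
…
a_7=2:  p_7=2·23335+2252=48922,  q_7=2·1088+105=2281
…
a_9=3:  p_9=3·72257+48922=265693,  q_9=3·3369+2281=12388
a_10=4:  p_10=4·265693+72257=1135029,  q_10=4·12388+3369=52921
a_11=2:  p_11=2·1135029+265693=2535751,  q_11=2·52921+12388=118230
(x₁, y₁) = (2535751, 118230);  2535751² − 460·118230² = 1 ✓

2535751 118230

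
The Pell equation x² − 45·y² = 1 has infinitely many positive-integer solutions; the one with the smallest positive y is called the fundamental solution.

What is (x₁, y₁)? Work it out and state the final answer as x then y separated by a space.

d=45: √d = [6; 1,2,2,2,1,12] (ℓ=6, even), read p_5/q_5
i=0: a=6 ⇒ p=6, q=1
…
i=3: a=2 ⇒ p=47, q=7
i=4: a=2 ⇒ p=114, q=17
i=5: a=1 ⇒ p=161, q=24
→ (161, 24).  Check: 161²=25921, 45·24²=25920, difference 1.

161 24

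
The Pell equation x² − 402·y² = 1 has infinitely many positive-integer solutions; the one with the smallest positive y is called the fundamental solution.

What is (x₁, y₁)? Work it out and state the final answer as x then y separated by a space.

[20; 20,40] for √402; ℓ=2 ⇒ convergent index 1
step 0: (20, 1)  from 20·(1,0) + (0,1)
step 1: (401, 20)  from 20·(20,1) + (1,0)
→ (401, 20).  Check: 401²=160801, 402·20²=160800, difference 1.

401 20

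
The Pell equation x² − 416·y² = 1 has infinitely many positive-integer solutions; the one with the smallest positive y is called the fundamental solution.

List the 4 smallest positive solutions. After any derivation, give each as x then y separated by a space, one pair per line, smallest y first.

√416 = [20; 2,1,1,9,1,1,2,40, …], period ℓ=8 (even) → k=7
step 0: (20, 1)  from 20·(1,0) + (0,1)
…
step 4: (979, 48)  from 9·(102,5) + (61,3)
step 5: (1081, 53)  from 1·(979,48) + (102,5)
step 6: (2060, 101)  from 1·(1081,53) + (979,48)
step 7: (5201, 255)  from 2·(2060,101) + (1081,53)
fundamental: x₁=5201, y₁=255  (since 27050401 − 416·65025 = 1)
(x_2, y_2) = (5201·5201 + 416·255·255, 5201·255 + 255·5201) = (54100801, 2652510)
(x_3, y_3) = (5201·54100801 + 416·255·2652510, 5201·2652510 + 255·54100801) = (562756526801, 27591408765)
(x_4, y_4) = (5201·562756526801 + 416·255·27591408765, 5201·27591408765 + 255·562756526801) = (5853793337683201, 287005831321020)

5201 255
54100801 2652510
562756526801 27591408765
5853793337683201 287005831321020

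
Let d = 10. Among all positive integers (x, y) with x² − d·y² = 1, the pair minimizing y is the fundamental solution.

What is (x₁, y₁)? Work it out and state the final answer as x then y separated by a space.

d=10: √d = [3; 6] (ℓ=1, odd), read p_1/q_1
step 0: (3, 1)  from 3·(1,0) + (0,1)
step 1: (19, 6)  from 6·(3,1) + (1,0)
fundamental: x₁=19, y₁=6  (since 361 − 10·36 = 1)

19 6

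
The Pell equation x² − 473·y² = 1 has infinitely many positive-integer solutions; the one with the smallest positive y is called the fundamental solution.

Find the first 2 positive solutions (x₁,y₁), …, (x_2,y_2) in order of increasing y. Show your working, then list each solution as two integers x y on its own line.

87 4
15137 696

[21; 1,2,1,42] for √473; ℓ=4 ⇒ convergent index 3
k=0  a_k=21  p_k/q_k = 21/1
…
k=2  a_k=2  p_k/q_k = 65/3
k=3  a_k=1  p_k/q_k = 87/4
(x₁, y₁) = (87, 4);  87² − 473·4² = 1 ✓
(87+4√473)^2 = 15137 + 696√473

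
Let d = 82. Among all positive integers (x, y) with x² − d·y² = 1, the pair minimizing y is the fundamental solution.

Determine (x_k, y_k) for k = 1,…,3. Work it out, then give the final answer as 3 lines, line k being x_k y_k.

163 18
53137 5868
17322499 1912950

d=82: √d = [9; 18] (ℓ=1, odd), read p_1/q_1
step 0: (9, 1)  from 9·(1,0) + (0,1)
step 1: (163, 18)  from 18·(9,1) + (1,0)
fundamental: x₁=163, y₁=18  (since 26569 − 82·324 = 1)
(x_2, y_2) = (163·163 + 82·18·18, 163·18 + 18·163) = (53137, 5868)
(x_3, y_3) = (163·53137 + 82·18·5868, 163·5868 + 18·53137) = (17322499, 1912950)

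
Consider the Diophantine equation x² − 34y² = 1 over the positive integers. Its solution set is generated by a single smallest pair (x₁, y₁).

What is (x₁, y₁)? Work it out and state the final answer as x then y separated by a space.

√34 = [5; 1,4,1,10, …], period ℓ=4 (even) → k=3
i=0: a=5 ⇒ p=5, q=1
i=1: a=1 ⇒ p=6, q=1
i=2: a=4 ⇒ p=29, q=5
i=3: a=1 ⇒ p=35, q=6
(x₁, y₁) = (35, 6);  35² − 34·6² = 1 ✓

35 6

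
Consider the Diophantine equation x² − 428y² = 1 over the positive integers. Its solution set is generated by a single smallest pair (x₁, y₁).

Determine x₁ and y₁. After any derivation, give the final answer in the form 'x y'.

√428 → a₀=20, period (1,2,4,1,5,10,5,1,4,2,1,40); ℓ=12 even so k=11
a_0=20:  p_0=20·1+0=20,  q_0=20·0+1=1
a_1=1:  p_1=1·20+1=21,  q_1=1·1+0=1
…
a_7=5:  p_7=5·19571+1924=99779,  q_7=5·946+93=4823
a_8=1:  p_8=1·99779+19571=119350,  q_8=1·4823+946=5769
…
a_10=2:  p_10=2·577179+119350=1273708,  q_10=2·27899+5769=61567
a_11=1:  p_11=1·1273708+577179=1850887,  q_11=1·61567+27899=89466
→ (1850887, 89466).  Check: 1850887²=3425782686769, 428·89466²=3425782686768, difference 1.

1850887 89466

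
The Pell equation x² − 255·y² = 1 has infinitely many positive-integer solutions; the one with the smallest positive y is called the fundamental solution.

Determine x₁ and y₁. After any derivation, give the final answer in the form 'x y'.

16 1

√255 = [15; 1,30, …], period ℓ=2 (even) → k=1
k=0  a_k=15  p_k/q_k = 15/1
k=1  a_k=1  p_k/q_k = 16/1
fundamental: x₁=16, y₁=1  (since 256 − 255·1 = 1)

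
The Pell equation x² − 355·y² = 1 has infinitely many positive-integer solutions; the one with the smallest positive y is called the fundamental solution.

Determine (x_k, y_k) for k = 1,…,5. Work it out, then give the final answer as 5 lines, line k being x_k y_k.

954809 50676
1823320452961 96771801768
3481845556741524089 184797174548553948
6648994948371812427335041 352892010866963721270096
12697040435316401858305944800249 673888936007564730309809629380

√355 = [18; 1,5,3,3,1,6,1,3,3,5,1,36, …], period ℓ=12 (even) → k=11
k=0  a_k=18  p_k/q_k = 18/1
k=1  a_k=1  p_k/q_k = 19/1
k=2  a_k=5  p_k/q_k = 113/6
k=3  a_k=3  p_k/q_k = 358/19
k=4  a_k=3  p_k/q_k = 1187/63
k=5  a_k=1  p_k/q_k = 1545/82
k=6  a_k=6  p_k/q_k = 10457/555
k=7  a_k=1  p_k/q_k = 12002/637
k=8  a_k=3  p_k/q_k = 46463/2466
…
k=10  a_k=5  p_k/q_k = 803418/42641
k=11  a_k=1  p_k/q_k = 954809/50676
fundamental: x₁=954809, y₁=50676  (since 911660226481 − 355·2568056976 = 1)
(954809+50676√355)^2 = 1823320452961 + 96771801768√355
(954809+50676√355)^3 = 3481845556741524089 + 184797174548553948√355
(954809+50676√355)^4 = 6648994948371812427335041 + 352892010866963721270096√355
(954809+50676√355)^5 = 12697040435316401858305944800249 + 673888936007564730309809629380√355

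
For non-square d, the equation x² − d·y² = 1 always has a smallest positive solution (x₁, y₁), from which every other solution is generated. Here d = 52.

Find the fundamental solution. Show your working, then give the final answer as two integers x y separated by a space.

649 90

√52 = [7; 4,1,2,1,4,14, …], period ℓ=6 (even) → k=5
a_0=7:  p_0=7·1+0=7,  q_0=7·0+1=1
a_1=4:  p_1=4·7+1=29,  q_1=4·1+0=4
a_2=1:  p_2=1·29+7=36,  q_2=1·4+1=5
a_3=2:  p_3=2·36+29=101,  q_3=2·5+4=14
a_4=1:  p_4=1·101+36=137,  q_4=1·14+5=19
a_5=4:  p_5=4·137+101=649,  q_5=4·19+14=90
→ (649, 90).  Check: 649²=421201, 52·90²=421200, difference 1.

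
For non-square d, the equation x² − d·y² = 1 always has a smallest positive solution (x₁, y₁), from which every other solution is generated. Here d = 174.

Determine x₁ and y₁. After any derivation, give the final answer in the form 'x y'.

[13; 5,4,5,26] for √174; ℓ=4 ⇒ convergent index 3
k=0  a_k=13  p_k/q_k = 13/1
…
k=2  a_k=4  p_k/q_k = 277/21
k=3  a_k=5  p_k/q_k = 1451/110
(x₁, y₁) = (1451, 110);  1451² − 174·110² = 1 ✓

1451 110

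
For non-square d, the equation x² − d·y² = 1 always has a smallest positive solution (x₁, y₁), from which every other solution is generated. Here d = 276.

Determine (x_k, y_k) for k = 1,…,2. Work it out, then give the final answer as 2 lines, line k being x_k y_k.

[16; 1,1,1,1,2,2,2,1,1,1,1,32] for √276; ℓ=12 ⇒ convergent index 11
a_0=16:  p_0=16·1+0=16,  q_0=16·0+1=1
…
a_2=1:  p_2=1·17+16=33,  q_2=1·1+1=2
…
a_4=1:  p_4=1·50+33=83,  q_4=1·3+2=5
a_5=2:  p_5=2·83+50=216,  q_5=2·5+3=13
a_6=2:  p_6=2·216+83=515,  q_6=2·13+5=31
a_7=2:  p_7=2·515+216=1246,  q_7=2·31+13=75
a_8=1:  p_8=1·1246+515=1761,  q_8=1·75+31=106
a_9=1:  p_9=1·1761+1246=3007,  q_9=1·106+75=181
a_10=1:  p_10=1·3007+1761=4768,  q_10=1·181+106=287
a_11=1:  p_11=1·4768+3007=7775,  q_11=1·287+181=468
(x₁, y₁) = (7775, 468);  7775² − 276·468² = 1 ✓
(7775+468√276)^2 = 120901249 + 7277400√276

7775 468
120901249 7277400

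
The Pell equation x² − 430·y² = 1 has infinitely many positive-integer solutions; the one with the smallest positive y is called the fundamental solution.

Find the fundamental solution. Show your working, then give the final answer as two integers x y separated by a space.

√430 = [20; 1,2,1,3,1,…,2,1,40, …], period ℓ=14 (even) → k=13
a_0=20:  p_0=20·1+0=20,  q_0=20·0+1=1
…
a_2=2:  p_2=2·21+20=62,  q_2=2·1+1=3
…
a_6=6:  p_6=6·394+311=2675,  q_6=6·19+15=129
a_7=8:  p_7=8·2675+394=21794,  q_7=8·129+19=1051
…
a_9=1:  p_9=1·133439+21794=155233,  q_9=1·6435+1051=7486
a_10=3:  p_10=3·155233+133439=599138,  q_10=3·7486+6435=28893
a_11=1:  p_11=1·599138+155233=754371,  q_11=1·28893+7486=36379
a_12=2:  p_12=2·754371+599138=2107880,  q_12=2·36379+28893=101651
a_13=1:  p_13=1·2107880+754371=2862251,  q_13=1·101651+36379=138030
(x₁, y₁) = (2862251, 138030);  2862251² − 430·138030² = 1 ✓

2862251 138030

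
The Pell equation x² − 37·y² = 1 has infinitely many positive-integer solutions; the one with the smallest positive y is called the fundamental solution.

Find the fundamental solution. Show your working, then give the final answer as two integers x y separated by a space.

√37 = [6; 12, …], period ℓ=1 (odd) → k=1
step 0: (6, 1)  from 6·(1,0) + (0,1)
step 1: (73, 12)  from 12·(6,1) + (1,0)
(x₁, y₁) = (73, 12);  73² − 37·12² = 1 ✓

73 12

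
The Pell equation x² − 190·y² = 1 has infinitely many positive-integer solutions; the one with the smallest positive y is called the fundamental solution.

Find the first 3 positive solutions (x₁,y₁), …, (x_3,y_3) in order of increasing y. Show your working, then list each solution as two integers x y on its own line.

√190 = [13; 1,3,1,1,1,…,3,1,26, …], period ℓ=14 (even) → k=13
a_0=13:  p_0=13·1+0=13,  q_0=13·0+1=1
a_1=1:  p_1=1·13+1=14,  q_1=1·1+0=1
…
a_5=1:  p_5=1·124+69=193,  q_5=1·9+5=14
…
a_8=2:  p_8=2·1213+510=2936,  q_8=2·88+37=213
a_9=1:  p_9=1·2936+1213=4149,  q_9=1·213+88=301
…
a_11=1:  p_11=1·7085+4149=11234,  q_11=1·514+301=815
a_12=3:  p_12=3·11234+7085=40787,  q_12=3·815+514=2959
a_13=1:  p_13=1·40787+11234=52021,  q_13=1·2959+815=3774
fundamental: x₁=52021, y₁=3774  (since 2706184441 − 190·14243076 = 1)
k=2:  x_2 = 52021·52021+190·3774·3774 = 5412368881,  y_2 = 52021·3774+3774·52021 = 392654508
k=3:  x_3 = 52021·5412368881+190·3774·392654508 = 563113683064981,  y_3 = 52021·392654508+3774·5412368881 = 40852560317562

52021 3774
5412368881 392654508
563113683064981 40852560317562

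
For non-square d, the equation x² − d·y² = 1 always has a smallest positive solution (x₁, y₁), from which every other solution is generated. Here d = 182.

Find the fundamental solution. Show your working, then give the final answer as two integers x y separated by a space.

d=182: √d = [13; 2,26] (ℓ=2, even), read p_1/q_1
a_0=13:  p_0=13·1+0=13,  q_0=13·0+1=1
a_1=2:  p_1=2·13+1=27,  q_1=2·1+0=2
fundamental: x₁=27, y₁=2  (since 729 − 182·4 = 1)

27 2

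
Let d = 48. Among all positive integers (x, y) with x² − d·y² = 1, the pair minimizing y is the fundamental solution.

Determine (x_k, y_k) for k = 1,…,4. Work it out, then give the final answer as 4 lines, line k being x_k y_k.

7 1
97 14
1351 195
18817 2716

d=48: √d = [6; 1,12] (ℓ=2, even), read p_1/q_1
step 0: (6, 1)  from 6·(1,0) + (0,1)
step 1: (7, 1)  from 1·(6,1) + (1,0)
→ (7, 1).  Check: 7²=49, 48·1²=48, difference 1.
n=2: (7,1)∘(7,1) = (7·7+48·1·1, 7·1+1·7) = (97,14)
n=3: (97,14)∘(7,1) = (7·97+48·1·14, 7·14+1·97) = (1351,195)
n=4: (1351,195)∘(7,1) = (7·1351+48·1·195, 7·195+1·1351) = (18817,2716)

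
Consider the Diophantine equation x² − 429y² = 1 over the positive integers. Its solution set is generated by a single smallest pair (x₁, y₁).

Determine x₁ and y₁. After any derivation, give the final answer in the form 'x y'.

1524095 73584

[20; 1,2,2,9,1,12,1,9,2,2,1,40] for √429; ℓ=12 ⇒ convergent index 11
k=0  a_k=20  p_k/q_k = 20/1
k=1  a_k=1  p_k/q_k = 21/1
k=2  a_k=2  p_k/q_k = 62/3
k=3  a_k=2  p_k/q_k = 145/7
k=4  a_k=9  p_k/q_k = 1367/66
k=5  a_k=1  p_k/q_k = 1512/73
k=6  a_k=12  p_k/q_k = 19511/942
…
k=8  a_k=9  p_k/q_k = 208718/10077
k=9  a_k=2  p_k/q_k = 438459/21169
k=10  a_k=2  p_k/q_k = 1085636/52415
k=11  a_k=1  p_k/q_k = 1524095/73584
→ (1524095, 73584).  Check: 1524095²=2322865569025, 429·73584²=2322865569024, difference 1.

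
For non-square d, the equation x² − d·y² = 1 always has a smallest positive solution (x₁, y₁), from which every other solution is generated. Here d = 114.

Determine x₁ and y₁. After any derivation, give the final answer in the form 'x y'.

d=114: √d = [10; 1,2,10,2,1,20] (ℓ=6, even), read p_5/q_5
i=0: a=10 ⇒ p=10, q=1
…
i=4: a=2 ⇒ p=694, q=65
i=5: a=1 ⇒ p=1025, q=96
→ (1025, 96).  Check: 1025²=1050625, 114·96²=1050624, difference 1.

1025 96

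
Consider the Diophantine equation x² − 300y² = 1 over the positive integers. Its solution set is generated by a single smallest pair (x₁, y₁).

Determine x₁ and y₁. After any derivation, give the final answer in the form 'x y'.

√300 → a₀=17, period (3,8,3,34); ℓ=4 even so k=3
k=0  a_k=17  p_k/q_k = 17/1
…
k=2  a_k=8  p_k/q_k = 433/25
k=3  a_k=3  p_k/q_k = 1351/78
fundamental: x₁=1351, y₁=78  (since 1825201 − 300·6084 = 1)

1351 78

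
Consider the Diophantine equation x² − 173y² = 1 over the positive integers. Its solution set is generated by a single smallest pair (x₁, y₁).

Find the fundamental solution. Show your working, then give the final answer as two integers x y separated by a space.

2499849 190060

√173 = [13; 6,1,1,6,26, …], period ℓ=5 (odd) → k=9
step 0: (13, 1)  from 13·(1,0) + (0,1)
…
step 2: (92, 7)  from 1·(79,6) + (13,1)
step 3: (171, 13)  from 1·(92,7) + (79,6)
…
step 5: (29239, 2223)  from 26·(1118,85) + (171,13)
…
step 7: (205791, 15646)  from 1·(176552,13423) + (29239,2223)
step 8: (382343, 29069)  from 1·(205791,15646) + (176552,13423)
step 9: (2499849, 190060)  from 6·(382343,29069) + (205791,15646)
fundamental: x₁=2499849, y₁=190060  (since 6249245022801 − 173·36122803600 = 1)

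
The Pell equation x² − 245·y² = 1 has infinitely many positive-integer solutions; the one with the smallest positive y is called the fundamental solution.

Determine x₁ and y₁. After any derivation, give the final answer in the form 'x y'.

[15; 1,1,1,7,6,7,1,1,1,30] for √245; ℓ=10 ⇒ convergent index 9
i=0: a=15 ⇒ p=15, q=1
…
i=8: a=1 ⇒ p=33825, q=2161
i=9: a=1 ⇒ p=51841, q=3312
fundamental: x₁=51841, y₁=3312  (since 2687489281 − 245·10969344 = 1)

51841 3312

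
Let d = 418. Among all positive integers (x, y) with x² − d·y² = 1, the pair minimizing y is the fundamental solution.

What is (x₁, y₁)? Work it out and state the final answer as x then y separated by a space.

33857 1656

d=418: √d = [20; 2,4,20,4,2,40] (ℓ=6, even), read p_5/q_5
k=0  a_k=20  p_k/q_k = 20/1
k=1  a_k=2  p_k/q_k = 41/2
…
k=3  a_k=20  p_k/q_k = 3721/182
k=4  a_k=4  p_k/q_k = 15068/737
k=5  a_k=2  p_k/q_k = 33857/1656
fundamental: x₁=33857, y₁=1656  (since 1146296449 − 418·2742336 = 1)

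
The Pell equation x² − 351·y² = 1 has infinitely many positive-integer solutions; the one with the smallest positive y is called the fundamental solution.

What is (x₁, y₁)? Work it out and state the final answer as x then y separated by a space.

√351 = [18; 1,2,1,3,2,2,2,3,1,2,1,36, …], period ℓ=12 (even) → k=11
k=0  a_k=18  p_k/q_k = 18/1
k=1  a_k=1  p_k/q_k = 19/1
k=2  a_k=2  p_k/q_k = 56/3
k=3  a_k=1  p_k/q_k = 75/4
k=4  a_k=3  p_k/q_k = 281/15
k=5  a_k=2  p_k/q_k = 637/34
…
k=7  a_k=2  p_k/q_k = 3747/200
k=8  a_k=3  p_k/q_k = 12796/683
…
k=10  a_k=2  p_k/q_k = 45882/2449
k=11  a_k=1  p_k/q_k = 62425/3332
(x₁, y₁) = (62425, 3332);  62425² − 351·3332² = 1 ✓

62425 3332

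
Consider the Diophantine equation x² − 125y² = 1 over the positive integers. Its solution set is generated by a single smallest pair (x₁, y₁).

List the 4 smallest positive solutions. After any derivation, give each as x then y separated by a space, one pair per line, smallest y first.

930249 83204
1730726404001 154800875592
3220013013190122249 288006719437081612
5990827771012465337616001 535835925499096664087184

√125 → a₀=11, period (5,1,1,5,22); ℓ=5 odd so k=9
i=0: a=11 ⇒ p=11, q=1
…
i=3: a=1 ⇒ p=123, q=11
…
i=6: a=5 ⇒ p=76317, q=6826
…
i=8: a=1 ⇒ p=167761, q=15005
i=9: a=5 ⇒ p=930249, q=83204
(x₁, y₁) = (930249, 83204);  930249² − 125·83204² = 1 ✓
(x_2, y_2) = (930249·930249 + 125·83204·83204, 930249·83204 + 83204·930249) = (1730726404001, 154800875592)
(x_3, y_3) = (930249·1730726404001 + 125·83204·154800875592, 930249·154800875592 + 83204·1730726404001) = (3220013013190122249, 288006719437081612)
(x_4, y_4) = (930249·3220013013190122249 + 125·83204·288006719437081612, 930249·288006719437081612 + 83204·3220013013190122249) = (5990827771012465337616001, 535835925499096664087184)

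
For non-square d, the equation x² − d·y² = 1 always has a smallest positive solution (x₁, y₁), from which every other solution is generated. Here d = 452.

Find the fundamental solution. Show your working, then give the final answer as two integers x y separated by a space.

1204353 56648

d=452: √d = [21; 3,1,5,3,10,3,5,1,3,42] (ℓ=10, even), read p_9/q_9
i=0: a=21 ⇒ p=21, q=1
…
i=2: a=1 ⇒ p=85, q=4
…
i=4: a=3 ⇒ p=1552, q=73
i=5: a=10 ⇒ p=16009, q=753
i=6: a=3 ⇒ p=49579, q=2332
i=7: a=5 ⇒ p=263904, q=12413
i=8: a=1 ⇒ p=313483, q=14745
i=9: a=3 ⇒ p=1204353, q=56648
fundamental: x₁=1204353, y₁=56648  (since 1450466148609 − 452·3208995904 = 1)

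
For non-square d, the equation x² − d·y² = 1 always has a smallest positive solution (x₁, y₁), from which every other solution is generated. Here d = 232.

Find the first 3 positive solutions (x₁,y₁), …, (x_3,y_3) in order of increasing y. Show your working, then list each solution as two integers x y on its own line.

[15; 4,3,7,3,4,30] for √232; ℓ=6 ⇒ convergent index 5
k=0  a_k=15  p_k/q_k = 15/1
…
k=2  a_k=3  p_k/q_k = 198/13
k=3  a_k=7  p_k/q_k = 1447/95
k=4  a_k=3  p_k/q_k = 4539/298
k=5  a_k=4  p_k/q_k = 19603/1287
→ (19603, 1287).  Check: 19603²=384277609, 232·1287²=384277608, difference 1.
k=2:  x_2 = 19603·19603+232·1287·1287 = 768555217,  y_2 = 19603·1287+1287·19603 = 50458122
k=3:  x_3 = 19603·768555217+232·1287·50458122 = 30131975818099,  y_3 = 19603·50458122+1287·768555217 = 1978261129845

19603 1287
768555217 50458122
30131975818099 1978261129845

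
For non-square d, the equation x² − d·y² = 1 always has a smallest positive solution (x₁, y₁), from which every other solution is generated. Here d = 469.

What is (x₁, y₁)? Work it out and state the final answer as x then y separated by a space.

137215 6336

d=469: √d = [21; 1,1,1,10,6,10,1,1,1,42] (ℓ=10, even), read p_9/q_9
step 0: (21, 1)  from 21·(1,0) + (0,1)
…
step 2: (43, 2)  from 1·(22,1) + (21,1)
…
step 7: (47146, 2177)  from 1·(42923,1982) + (4223,195)
step 8: (90069, 4159)  from 1·(47146,2177) + (42923,1982)
step 9: (137215, 6336)  from 1·(90069,4159) + (47146,2177)
→ (137215, 6336).  Check: 137215²=18827956225, 469·6336²=18827956224, difference 1.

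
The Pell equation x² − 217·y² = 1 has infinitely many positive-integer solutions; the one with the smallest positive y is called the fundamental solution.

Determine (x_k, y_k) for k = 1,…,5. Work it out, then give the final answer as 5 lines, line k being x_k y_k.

[14; 1,2,1,2,1,…,2,1,28] for √217; ℓ=16 ⇒ convergent index 15
i=0: a=14 ⇒ p=14, q=1
i=1: a=1 ⇒ p=15, q=1
i=2: a=2 ⇒ p=44, q=3
i=3: a=1 ⇒ p=59, q=4
i=4: a=2 ⇒ p=162, q=11
i=5: a=1 ⇒ p=221, q=15
i=6: a=1 ⇒ p=383, q=26
i=7: a=9 ⇒ p=3668, q=249
…
i=10: a=1 ⇒ p=154218, q=10469
…
i=12: a=2 ⇒ p=740980, q=50301
i=13: a=1 ⇒ p=1034361, q=70217
i=14: a=2 ⇒ p=2809702, q=190735
i=15: a=1 ⇒ p=3844063, q=260952
(x₁, y₁) = (3844063, 260952);  3844063² − 217·260952² = 1 ✓
(x_2, y_2) = (3844063·3844063 + 217·260952·260952, 3844063·260952 + 260952·3844063) = (29553640695937, 2006231855952)
(x_3, y_3) = (3844063·29553640695937 + 217·260952·2006231855952, 3844063·2006231855952 + 260952·29553640695937) = (227212113429087499999, 15424163293772565000)
(x_4, y_4) = (3844063·227212113429087499999 + 217·260952·15424163293772565000, 3844063·15424163293772565000 + 260952·227212113429087499999) = (1746835356769087211376615937, 118582910847096488831334048)
(x_5, y_5) = (3844063·1746835356769087211376615937 + 217·260952·118582910847096488831334048, 3844063·118582910847096488831334048 + 260952·1746835356769087211376615937) = (13429890324095468173938627689764063, 911680360039229116129595136549048)

3844063 260952
29553640695937 2006231855952
227212113429087499999 15424163293772565000
1746835356769087211376615937 118582910847096488831334048
13429890324095468173938627689764063 911680360039229116129595136549048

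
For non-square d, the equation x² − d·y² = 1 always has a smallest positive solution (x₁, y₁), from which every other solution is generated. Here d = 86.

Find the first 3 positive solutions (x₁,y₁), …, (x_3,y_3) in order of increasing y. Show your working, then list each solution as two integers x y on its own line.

10405 1122
216528049 23348820
4505948689285 485888943078

[9; 3,1,1,1,8,1,1,1,3,18] for √86; ℓ=10 ⇒ convergent index 9
k=0  a_k=9  p_k/q_k = 9/1
k=1  a_k=3  p_k/q_k = 28/3
k=2  a_k=1  p_k/q_k = 37/4
…
k=4  a_k=1  p_k/q_k = 102/11
k=5  a_k=8  p_k/q_k = 881/95
…
k=8  a_k=1  p_k/q_k = 2847/307
k=9  a_k=3  p_k/q_k = 10405/1122
fundamental: x₁=10405, y₁=1122  (since 108264025 − 86·1258884 = 1)
(10405+1122√86)^2 = 216528049 + 23348820√86
(10405+1122√86)^3 = 4505948689285 + 485888943078√86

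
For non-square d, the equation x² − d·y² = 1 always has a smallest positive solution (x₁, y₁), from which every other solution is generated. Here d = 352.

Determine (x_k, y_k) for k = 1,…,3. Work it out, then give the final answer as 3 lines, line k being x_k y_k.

√352 = [18; 1,3,5,9,5,3,1,36, …], period ℓ=8 (even) → k=7
a_0=18:  p_0=18·1+0=18,  q_0=18·0+1=1
…
a_2=3:  p_2=3·19+18=75,  q_2=3·1+1=4
…
a_5=5:  p_5=5·3621+394=18499,  q_5=5·193+21=986
a_6=3:  p_6=3·18499+3621=59118,  q_6=3·986+193=3151
a_7=1:  p_7=1·59118+18499=77617,  q_7=1·3151+986=4137
→ (77617, 4137).  Check: 77617²=6024398689, 352·4137²=6024398688, difference 1.
(77617+4137√352)^2 = 12048797377 + 642203058√352
(77617+4137√352)^3 = 1870383011943601 + 99691749501435√352

77617 4137
12048797377 642203058
1870383011943601 99691749501435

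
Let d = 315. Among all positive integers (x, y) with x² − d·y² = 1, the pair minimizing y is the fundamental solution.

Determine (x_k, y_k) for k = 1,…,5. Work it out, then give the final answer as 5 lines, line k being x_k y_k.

71 4
10081 568
1431431 80652
203253121 11452016
28860511751 1626105620

d=315: √d = [17; 1,2,1,34] (ℓ=4, even), read p_3/q_3
step 0: (17, 1)  from 17·(1,0) + (0,1)
…
step 2: (53, 3)  from 2·(18,1) + (17,1)
step 3: (71, 4)  from 1·(53,3) + (18,1)
→ (71, 4).  Check: 71²=5041, 315·4²=5040, difference 1.
(x_2, y_2) = (71·71 + 315·4·4, 71·4 + 4·71) = (10081, 568)
(x_3, y_3) = (71·10081 + 315·4·568, 71·568 + 4·10081) = (1431431, 80652)
(x_4, y_4) = (71·1431431 + 315·4·80652, 71·80652 + 4·1431431) = (203253121, 11452016)
(x_5, y_5) = (71·203253121 + 315·4·11452016, 71·11452016 + 4·203253121) = (28860511751, 1626105620)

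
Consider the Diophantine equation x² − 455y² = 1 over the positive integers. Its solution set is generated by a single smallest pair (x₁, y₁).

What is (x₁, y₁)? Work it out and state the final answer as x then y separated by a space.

64 3

√455 = [21; 3,42, …], period ℓ=2 (even) → k=1
step 0: (21, 1)  from 21·(1,0) + (0,1)
step 1: (64, 3)  from 3·(21,1) + (1,0)
→ (64, 3).  Check: 64²=4096, 455·3²=4095, difference 1.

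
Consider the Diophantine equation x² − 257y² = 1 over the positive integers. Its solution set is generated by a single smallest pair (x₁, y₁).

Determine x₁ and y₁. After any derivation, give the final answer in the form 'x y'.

√257 = [16; 32, …], period ℓ=1 (odd) → k=1
k=0  a_k=16  p_k/q_k = 16/1
k=1  a_k=32  p_k/q_k = 513/32
fundamental: x₁=513, y₁=32  (since 263169 − 257·1024 = 1)

513 32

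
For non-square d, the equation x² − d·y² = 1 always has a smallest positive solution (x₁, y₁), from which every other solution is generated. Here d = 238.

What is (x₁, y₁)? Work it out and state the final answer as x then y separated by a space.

11663 756

[15; 2,2,1,14,1,2,2,30] for √238; ℓ=8 ⇒ convergent index 7
step 0: (15, 1)  from 15·(1,0) + (0,1)
step 1: (31, 2)  from 2·(15,1) + (1,0)
step 2: (77, 5)  from 2·(31,2) + (15,1)
step 3: (108, 7)  from 1·(77,5) + (31,2)
step 4: (1589, 103)  from 14·(108,7) + (77,5)
step 5: (1697, 110)  from 1·(1589,103) + (108,7)
step 6: (4983, 323)  from 2·(1697,110) + (1589,103)
step 7: (11663, 756)  from 2·(4983,323) + (1697,110)
fundamental: x₁=11663, y₁=756  (since 136025569 − 238·571536 = 1)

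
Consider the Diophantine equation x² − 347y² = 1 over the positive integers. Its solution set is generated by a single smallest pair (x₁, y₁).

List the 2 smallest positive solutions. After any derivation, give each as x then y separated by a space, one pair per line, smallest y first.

[18; 1,1,1,2,4,…,1,1,36] for √347; ℓ=14 ⇒ convergent index 13
k=0  a_k=18  p_k/q_k = 18/1
k=1  a_k=1  p_k/q_k = 19/1
k=2  a_k=1  p_k/q_k = 37/2
k=3  a_k=1  p_k/q_k = 56/3
k=4  a_k=2  p_k/q_k = 149/8
…
k=7  a_k=17  p_k/q_k = 14269/766
…
k=9  a_k=4  p_k/q_k = 74549/4002
k=10  a_k=2  p_k/q_k = 164168/8813
k=11  a_k=1  p_k/q_k = 238717/12815
k=12  a_k=1  p_k/q_k = 402885/21628
k=13  a_k=1  p_k/q_k = 641602/34443
fundamental: x₁=641602, y₁=34443  (since 411653126404 − 347·1186320249 = 1)
k=2:  x_2 = 641602·641602+347·34443·34443 = 823306252807,  y_2 = 641602·34443+34443·641602 = 44197395372

641602 34443
823306252807 44197395372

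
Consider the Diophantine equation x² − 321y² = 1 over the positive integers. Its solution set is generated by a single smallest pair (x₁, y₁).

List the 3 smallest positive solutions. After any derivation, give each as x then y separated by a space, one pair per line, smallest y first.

√321 → a₀=17, period (1,10,1,34); ℓ=4 even so k=3
k=0  a_k=17  p_k/q_k = 17/1
k=1  a_k=1  p_k/q_k = 18/1
k=2  a_k=10  p_k/q_k = 197/11
k=3  a_k=1  p_k/q_k = 215/12
(x₁, y₁) = (215, 12);  215² − 321·12² = 1 ✓
(x_2, y_2) = (215·215 + 321·12·12, 215·12 + 12·215) = (92449, 5160)
(x_3, y_3) = (215·92449 + 321·12·5160, 215·5160 + 12·92449) = (39752855, 2218788)

215 12
92449 5160
39752855 2218788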